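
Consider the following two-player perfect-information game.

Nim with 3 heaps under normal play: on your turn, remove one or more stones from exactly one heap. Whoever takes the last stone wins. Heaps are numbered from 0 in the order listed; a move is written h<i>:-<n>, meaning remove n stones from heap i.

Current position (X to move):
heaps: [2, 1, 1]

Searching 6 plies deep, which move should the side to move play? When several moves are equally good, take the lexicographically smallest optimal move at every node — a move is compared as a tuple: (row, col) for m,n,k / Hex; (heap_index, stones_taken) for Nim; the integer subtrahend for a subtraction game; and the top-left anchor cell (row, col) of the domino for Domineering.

ply 1, X at (2,1,1) | h0:-1=-1→(1,1,1); h0:-2=+1→(0,1,1)*; h1:-1=-1→(2,0,1); h2:-1=-1→(2,1,0)
ply 2, O at (0,1,1) | h1:-1=-1→(0,0,1)*; h2:-1=-1→(0,1,0)
ply 3, X at (0,0,1) | h2:-1=+1→(0,0,0)*
ply 4: (0,0,0) is terminal -1 (O); from (2,1,1) depth 6

X's best at [(2,1,1)]: h0:-2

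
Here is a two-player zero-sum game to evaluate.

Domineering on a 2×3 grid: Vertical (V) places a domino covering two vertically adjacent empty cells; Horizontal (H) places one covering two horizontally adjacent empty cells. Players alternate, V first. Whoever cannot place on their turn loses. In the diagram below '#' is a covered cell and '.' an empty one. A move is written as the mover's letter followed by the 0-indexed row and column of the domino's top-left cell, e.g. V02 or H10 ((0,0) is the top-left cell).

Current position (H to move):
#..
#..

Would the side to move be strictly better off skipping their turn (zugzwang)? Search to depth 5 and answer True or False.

ply 1, H at #../#.. | H01=+1→###/#..*; H11=+1→#../###
ply 2: ###/#.. is terminal -1 (V); from #../#.. depth 5
pass branch (V moves first from the same position):
  | ply 1, V at #../#.. | V01=+1→##./##.*; V02=+1→#.#/#.#
  | ply 2: ##./##. is terminal -1 (H); from #../#.. depth 5
H moving scores +1; H passing scores -1

zugzwang(#../#.., H) = False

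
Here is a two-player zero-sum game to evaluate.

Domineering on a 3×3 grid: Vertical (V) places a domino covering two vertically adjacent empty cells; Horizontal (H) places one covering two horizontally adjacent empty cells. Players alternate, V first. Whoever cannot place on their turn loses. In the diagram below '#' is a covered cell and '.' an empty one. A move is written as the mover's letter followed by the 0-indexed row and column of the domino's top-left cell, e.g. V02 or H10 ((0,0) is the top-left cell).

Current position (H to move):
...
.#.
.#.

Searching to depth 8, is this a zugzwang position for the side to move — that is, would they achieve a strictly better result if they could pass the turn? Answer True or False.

p1 H@[.../.#./.#.]: H00[##./.#./.#.]-1* H01[.##/.#./.#.]-1
p2 V@[##./.#./.#.]: V02[###/.##/.#.]+1* V10[##./##./##.]+1 V12[##./.##/.##]+1
p3 H@[###/.##/.#.] terminal -1; root [.../.#./.#.] d8
if H skipped the turn, V would face:
~ p1 V@[.../.#./.#.]: V00[#../##./.#.]+1* V02[..#/.##/.#.]+1 V10[.../##./##.]+1 V12[.../.##/.##]+1
~ p2 H@[#../##./.#.]: H01[###/##./.#.]-1*
~ p3 V@[###/##./.#.]: V12[###/###/.##]+1*
~ p4 H@[###/###/.##] terminal -1; root [.../.#./.#.] d8
compare (H): move=-1 vs pass=-1

zugzwang(.../.#./.#., H) = False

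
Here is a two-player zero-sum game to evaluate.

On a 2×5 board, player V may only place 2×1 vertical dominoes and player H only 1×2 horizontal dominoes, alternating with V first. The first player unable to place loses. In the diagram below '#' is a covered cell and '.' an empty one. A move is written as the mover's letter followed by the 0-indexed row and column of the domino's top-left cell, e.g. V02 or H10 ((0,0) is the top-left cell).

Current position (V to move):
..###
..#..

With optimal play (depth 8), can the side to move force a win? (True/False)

[..###/..#..] V move#1: V00:+1/#.###/#.#..*, V01:+1/.####/.##..
[#.###/#.#..] H move#2: H13:-1/#.###/#.###*
[#.###/#.###] V move#3: V01:+1/#####/#####*
[#####/#####] end (terminal -1, H#4); searched ..###/..#.. to 8

V winning at [..###/..#..]: True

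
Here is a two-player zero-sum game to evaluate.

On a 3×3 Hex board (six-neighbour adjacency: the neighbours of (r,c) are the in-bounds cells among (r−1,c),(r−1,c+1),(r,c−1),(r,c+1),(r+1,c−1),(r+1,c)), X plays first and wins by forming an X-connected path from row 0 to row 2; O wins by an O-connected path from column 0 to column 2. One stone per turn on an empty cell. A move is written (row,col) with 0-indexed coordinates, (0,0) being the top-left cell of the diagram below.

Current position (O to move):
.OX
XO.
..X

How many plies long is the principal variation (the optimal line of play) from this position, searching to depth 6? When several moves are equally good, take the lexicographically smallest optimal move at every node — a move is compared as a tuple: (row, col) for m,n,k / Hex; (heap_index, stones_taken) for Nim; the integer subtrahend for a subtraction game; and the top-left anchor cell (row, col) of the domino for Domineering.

PV length from [.OX/XO./..X]: 3 plies

[.OX/XO./..X] O move#1: (0,0):-1/OOX/XO./..X, (1,2):+1/.OX/XOO/..X*, (2,0):-1/.OX/XO./O.X, (2,1):-1/.OX/XO./.OX
[.OX/XOO/..X] X move#2: (0,0):-1/XOX/XOO/..X*, (2,0):-1/.OX/XOO/X.X, (2,1):-1/.OX/XOO/.XX
[XOX/XOO/..X] O move#3: (2,0):+1/XOX/XOO/O.X*, (2,1):-1/XOX/XOO/.OX
[XOX/XOO/O.X] end (terminal -1, X#4); searched .OX/XO./..X to 6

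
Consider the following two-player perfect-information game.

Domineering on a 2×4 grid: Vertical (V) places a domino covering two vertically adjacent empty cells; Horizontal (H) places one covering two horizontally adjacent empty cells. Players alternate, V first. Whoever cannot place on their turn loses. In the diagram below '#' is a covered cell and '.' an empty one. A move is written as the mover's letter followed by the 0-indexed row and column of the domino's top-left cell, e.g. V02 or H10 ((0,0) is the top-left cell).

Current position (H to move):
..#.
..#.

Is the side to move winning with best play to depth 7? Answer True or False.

H winning at [..#./..#.]: True

ply 1, H at ..#./..#. | H00=+1→###./..#.*; H10=+1→..#./###.
ply 2, V at ###./..#. | V03=-1→####/..##*
ply 3, H at ####/..## | H10=+1→####/####*
ply 4: ####/#### is terminal -1 (V); from ..#./..#. depth 7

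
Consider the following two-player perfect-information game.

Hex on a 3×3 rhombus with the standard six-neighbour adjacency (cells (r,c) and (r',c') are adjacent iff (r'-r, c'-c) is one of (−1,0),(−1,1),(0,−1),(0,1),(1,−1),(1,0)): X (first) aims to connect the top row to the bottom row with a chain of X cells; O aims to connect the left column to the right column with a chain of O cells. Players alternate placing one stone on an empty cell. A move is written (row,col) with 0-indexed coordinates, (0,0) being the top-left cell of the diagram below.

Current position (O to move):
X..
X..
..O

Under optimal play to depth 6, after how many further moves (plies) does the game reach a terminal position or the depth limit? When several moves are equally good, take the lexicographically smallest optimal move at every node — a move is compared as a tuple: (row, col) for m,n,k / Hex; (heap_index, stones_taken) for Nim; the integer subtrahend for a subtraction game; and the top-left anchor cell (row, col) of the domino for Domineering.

PV length from [X../X../..O]: 5 plies

[X../X../..O] O move#1: (0,1):-1/XO./X../..O, (0,2):-1/X.O/X../..O, (1,1):-1/X../XO./..O, (1,2):-1/X../X.O/..O, (2,0):+1/X../X../O.O*, (2,1):-1/X../X../.OO
[X../X../O.O] X move#2: (0,1):-1/XX./X../O.O*, (0,2):-1/X.X/X../O.O, (1,1):-1/X../XX./O.O, (1,2):-1/X../X.X/O.O, (2,1):-1/X../X../OXO
[XX./X../O.O] O move#3: (0,2):+1/XXO/X../O.O*, (1,1):+1/XX./XO./O.O, (1,2):+1/XX./X.O/O.O, (2,1):+1/XX./X../OOO
[XXO/X../O.O] X move#4: (1,1):-1/XXO/XX./O.O*, (1,2):-1/XXO/X.X/O.O, (2,1):-1/XXO/X../OXO
[XXO/XX./O.O] O move#5: (1,2):-1/XXO/XXO/O.O, (2,1):+1/XXO/XX./OOO*
[XXO/XX./OOO] end (terminal -1, X#6); searched X../X../..O to 6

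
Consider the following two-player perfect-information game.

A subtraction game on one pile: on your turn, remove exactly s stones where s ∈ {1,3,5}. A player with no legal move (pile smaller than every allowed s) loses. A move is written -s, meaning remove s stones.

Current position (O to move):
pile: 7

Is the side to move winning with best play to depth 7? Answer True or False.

O winning at [7]: True

ply 1, O at 7 | -1=+1→6*; -3=+1→4; -5=+1→2
ply 2, X at 6 | -1=-1→5*; -3=-1→3; -5=-1→1
ply 3, O at 5 | -1=+1→4*; -3=+1→2; -5=+1→0
ply 4, X at 4 | -1=-1→3*; -3=-1→1
ply 5, O at 3 | -1=+1→2*; -3=+1→0
ply 6, X at 2 | -1=-1→1*
ply 7, O at 1 | -1=+1→0*
ply 8: 0 is terminal -1 (X); from 7 depth 7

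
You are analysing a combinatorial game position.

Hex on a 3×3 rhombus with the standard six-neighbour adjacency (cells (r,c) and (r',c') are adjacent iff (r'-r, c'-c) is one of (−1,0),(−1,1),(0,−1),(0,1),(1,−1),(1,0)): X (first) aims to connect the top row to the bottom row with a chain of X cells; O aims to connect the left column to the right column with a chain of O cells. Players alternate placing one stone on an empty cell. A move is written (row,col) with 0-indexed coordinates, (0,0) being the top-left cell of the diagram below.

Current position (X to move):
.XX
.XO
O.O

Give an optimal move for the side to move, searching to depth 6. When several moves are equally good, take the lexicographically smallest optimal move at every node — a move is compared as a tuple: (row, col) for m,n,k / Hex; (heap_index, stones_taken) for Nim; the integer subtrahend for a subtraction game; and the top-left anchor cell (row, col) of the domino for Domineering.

p1 X@[.XX/.XO/O.O]: (0,0)[XXX/.XO/O.O]-1 (1,0)[.XX/XXO/O.O]-1 (2,1)[.XX/.XO/OXO]+1*
p2 O@[.XX/.XO/OXO] terminal -1; root [.XX/.XO/O.O] d6

X's best at [.XX/.XO/O.O]: (2,1)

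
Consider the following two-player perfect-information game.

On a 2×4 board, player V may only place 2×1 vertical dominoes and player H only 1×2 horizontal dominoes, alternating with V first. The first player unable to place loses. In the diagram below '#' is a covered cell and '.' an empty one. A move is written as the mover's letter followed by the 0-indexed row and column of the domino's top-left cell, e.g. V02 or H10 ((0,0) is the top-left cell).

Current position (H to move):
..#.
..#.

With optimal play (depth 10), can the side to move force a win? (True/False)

ply 1, H at ..#./..#. | H00=+1→###./..#.*; H10=+1→..#./###.
ply 2, V at ###./..#. | V03=-1→####/..##*
ply 3, H at ####/..## | H10=+1→####/####*
ply 4: ####/#### is terminal -1 (V); from ..#./..#. depth 10

H winning at [..#./..#.]: True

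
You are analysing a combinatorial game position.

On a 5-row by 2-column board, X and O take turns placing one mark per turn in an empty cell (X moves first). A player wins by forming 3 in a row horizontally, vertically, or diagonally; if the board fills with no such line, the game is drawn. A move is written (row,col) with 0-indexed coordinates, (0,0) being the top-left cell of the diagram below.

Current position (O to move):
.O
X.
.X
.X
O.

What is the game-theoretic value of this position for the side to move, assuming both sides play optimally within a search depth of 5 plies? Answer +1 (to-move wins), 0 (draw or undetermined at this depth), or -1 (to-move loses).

value(.O/X./.X/.X/O., O) = -1

ply 1, O at .O/X./.X/.X/O. | (0,0)=-1→OO/X./.X/.X/O.*; (1,1)=-1→.O/XO/.X/.X/O.; (2,0)=-1→.O/X./OX/.X/O.; (3,0)=-1→.O/X./.X/OX/O.; (4,1)=-1→.O/X./.X/.X/OO
ply 2, X at OO/X./.X/.X/O. | (1,1)=+1→OO/XX/.X/.X/O.*; (2,0)=+1→OO/X./XX/.X/O.; (3,0)=+1→OO/X./.X/XX/O.; (4,1)=+1→OO/X./.X/.X/OX
ply 3: OO/XX/.X/.X/O. is terminal -1 (O); from .O/X./.X/.X/O. depth 5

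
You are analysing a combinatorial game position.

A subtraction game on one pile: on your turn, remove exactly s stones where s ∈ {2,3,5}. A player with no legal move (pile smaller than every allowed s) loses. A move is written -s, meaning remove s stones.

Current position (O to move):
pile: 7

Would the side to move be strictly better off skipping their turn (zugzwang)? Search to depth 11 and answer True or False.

p1 O@[7]: -2[5]-1* -3[4]-1 -5[2]-1
p2 X@[5]: -2[3]-1 -3[2]-1 -5[0]+1*
p3 O@[0] terminal -1; root [7] d11
suppose O passes — search the same position with X to move:
pass> p1 X@[7]: -2[5]-1* -3[4]-1 -5[2]-1
pass> p2 O@[5]: -2[3]-1 -3[2]-1 -5[0]+1*
pass> p3 X@[0] terminal -1; root [7] d11
for O: play -1, pass +1

zugzwang(7, O) = True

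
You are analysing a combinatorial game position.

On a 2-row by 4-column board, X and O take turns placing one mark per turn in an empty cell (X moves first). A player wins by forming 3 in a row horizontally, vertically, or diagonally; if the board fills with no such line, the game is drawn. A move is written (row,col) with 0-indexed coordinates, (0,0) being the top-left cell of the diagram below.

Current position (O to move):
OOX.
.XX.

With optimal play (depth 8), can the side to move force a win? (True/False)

O winning at [OOX./.XX.]: False

ply 1, O at OOX./.XX. | (0,3)=-1→OOXO/.XX.*; (1,0)=-1→OOX./OXX.; (1,3)=-1→OOX./.XXO
ply 2, X at OOXO/.XX. | (1,0)=+1→OOXO/XXX.*; (1,3)=+1→OOXO/.XXX
ply 3: OOXO/XXX. is terminal -1 (O); from OOX./.XX. depth 8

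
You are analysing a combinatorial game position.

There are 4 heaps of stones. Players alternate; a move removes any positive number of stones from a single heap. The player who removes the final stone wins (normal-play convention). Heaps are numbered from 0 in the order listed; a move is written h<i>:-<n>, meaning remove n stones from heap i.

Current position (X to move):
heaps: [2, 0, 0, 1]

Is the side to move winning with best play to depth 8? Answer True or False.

X winning at [(2,0,0,1)]: True

[(2,0,0,1)] X move#1: h0:-1:+1/(1,0,0,1)*, h0:-2:-1/(0,0,0,1), h3:-1:-1/(2,0,0,0)
[(1,0,0,1)] O move#2: h0:-1:-1/(0,0,0,1)*, h3:-1:-1/(1,0,0,0)
[(0,0,0,1)] X move#3: h3:-1:+1/(0,0,0,0)*
[(0,0,0,0)] end (terminal -1, O#4); searched (2,0,0,1) to 8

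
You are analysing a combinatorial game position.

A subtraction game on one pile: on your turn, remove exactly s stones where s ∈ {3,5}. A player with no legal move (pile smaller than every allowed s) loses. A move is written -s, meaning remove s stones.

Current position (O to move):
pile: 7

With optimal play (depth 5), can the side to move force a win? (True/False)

O winning at [7]: True

ply 1, O at 7 | -3=-1→4; -5=+1→2*
ply 2: 2 is terminal -1 (X); from 7 depth 5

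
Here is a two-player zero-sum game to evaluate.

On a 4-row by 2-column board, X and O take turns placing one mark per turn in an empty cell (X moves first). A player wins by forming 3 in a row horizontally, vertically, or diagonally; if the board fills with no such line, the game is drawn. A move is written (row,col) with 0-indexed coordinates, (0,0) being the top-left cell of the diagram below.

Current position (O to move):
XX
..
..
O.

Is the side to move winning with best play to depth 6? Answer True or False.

O winning at [XX/../../O.]: False

[XX/../../O.] O move#1: (1,0):+0/XX/O./../O.*, (1,1):+0/XX/.O/../O., (2,0):+0/XX/../O./O., (2,1):+0/XX/../.O/O., (3,1):+0/XX/../../OO
[XX/O./../O.] X move#2: (1,1):-1/XX/OX/../O., (2,0):+0/XX/O./X./O.*, (2,1):-1/XX/O./.X/O., (3,1):-1/XX/O./../OX
[XX/O./X./O.] O move#3: (1,1):+0/XX/OO/X./O.*, (2,1):+0/XX/O./XO/O., (3,1):+0/XX/O./X./OO
[XX/OO/X./O.] X move#4: (2,1):+0/XX/OO/XX/O.*, (3,1):+0/XX/OO/X./OX
[XX/OO/XX/O.] O move#5: (3,1):+0/XX/OO/XX/OO*
[XX/OO/XX/OO] end (terminal +0, X#6); searched XX/../../O. to 6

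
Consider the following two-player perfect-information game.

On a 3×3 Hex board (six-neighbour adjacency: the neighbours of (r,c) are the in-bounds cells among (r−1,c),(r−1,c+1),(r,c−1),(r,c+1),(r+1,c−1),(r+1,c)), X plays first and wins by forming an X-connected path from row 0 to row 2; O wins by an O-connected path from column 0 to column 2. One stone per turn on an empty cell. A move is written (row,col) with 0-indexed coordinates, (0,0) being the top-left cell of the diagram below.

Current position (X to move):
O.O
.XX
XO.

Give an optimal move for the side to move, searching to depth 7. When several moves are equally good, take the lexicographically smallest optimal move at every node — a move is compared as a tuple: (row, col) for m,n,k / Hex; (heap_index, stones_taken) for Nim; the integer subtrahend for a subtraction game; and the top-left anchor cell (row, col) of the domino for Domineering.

p1 X@[O.O/.XX/XO.]: (0,1)[OXO/.XX/XO.]+1* (1,0)[O.O/XXX/XO.]-1 (2,2)[O.O/.XX/XOX]-1
p2 O@[OXO/.XX/XO.] terminal -1; root [O.O/.XX/XO.] d7

X's best at [O.O/.XX/XO.]: (0,1)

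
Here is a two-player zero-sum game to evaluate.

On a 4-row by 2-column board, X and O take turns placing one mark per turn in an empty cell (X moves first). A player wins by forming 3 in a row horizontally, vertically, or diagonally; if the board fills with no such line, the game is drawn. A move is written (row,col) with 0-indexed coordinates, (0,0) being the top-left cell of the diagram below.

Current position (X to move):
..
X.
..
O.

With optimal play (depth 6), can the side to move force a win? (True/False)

[../X./../O.] X move#1: (0,0):+0/X./X./../O.*, (0,1):+0/.X/X./../O., (1,1):+0/../XX/../O., (2,0):+0/../X./X./O., (2,1):+0/../X./.X/O., (3,1):+0/../X./../OX
[X./X./../O.] O move#2: (0,1):-1/XO/X./../O., (1,1):-1/X./XO/../O., (2,0):+0/X./X./O./O.*, (2,1):-1/X./X./.O/O., (3,1):-1/X./X./../OO
[X./X./O./O.] X move#3: (0,1):+0/XX/X./O./O.*, (1,1):+0/X./XX/O./O., (2,1):+0/X./X./OX/O., (3,1):+0/X./X./O./OX
[XX/X./O./O.] O move#4: (1,1):+0/XX/XO/O./O.*, (2,1):+0/XX/X./OO/O., (3,1):+0/XX/X./O./OO
[XX/XO/O./O.] X move#5: (2,1):+0/XX/XO/OX/O.*, (3,1):+0/XX/XO/O./OX
[XX/XO/OX/O.] O move#6: (3,1):+0/XX/XO/OX/OO*
[XX/XO/OX/OO] end (terminal +0, X#7); searched ../X./../O. to 6

X winning at [../X./../O.]: False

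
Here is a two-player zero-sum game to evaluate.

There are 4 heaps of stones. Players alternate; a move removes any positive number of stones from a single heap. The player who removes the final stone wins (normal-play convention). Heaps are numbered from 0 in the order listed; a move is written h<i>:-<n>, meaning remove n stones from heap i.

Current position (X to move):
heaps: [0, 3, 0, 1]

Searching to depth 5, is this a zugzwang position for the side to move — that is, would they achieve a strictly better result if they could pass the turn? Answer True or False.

zugzwang((0,3,0,1), X) = False

[(0,3,0,1)] X move#1: h1:-1:-1/(0,2,0,1), h1:-2:+1/(0,1,0,1)*, h1:-3:-1/(0,0,0,1), h3:-1:-1/(0,3,0,0)
[(0,1,0,1)] O move#2: h1:-1:-1/(0,0,0,1)*, h3:-1:-1/(0,1,0,0)
[(0,0,0,1)] X move#3: h3:-1:+1/(0,0,0,0)*
[(0,0,0,0)] end (terminal -1, O#4); searched (0,3,0,1) to 5
if X skipped the turn, O would face:
~ [(0,3,0,1)] O move#1: h1:-1:-1/(0,2,0,1), h1:-2:+1/(0,1,0,1)*, h1:-3:-1/(0,0,0,1), h3:-1:-1/(0,3,0,0)
~ [(0,1,0,1)] X move#2: h1:-1:-1/(0,0,0,1)*, h3:-1:-1/(0,1,0,0)
~ [(0,0,0,1)] O move#3: h3:-1:+1/(0,0,0,0)*
~ [(0,0,0,0)] end (terminal -1, X#4); searched (0,3,0,1) to 5
compare (X): move=+1 vs pass=-1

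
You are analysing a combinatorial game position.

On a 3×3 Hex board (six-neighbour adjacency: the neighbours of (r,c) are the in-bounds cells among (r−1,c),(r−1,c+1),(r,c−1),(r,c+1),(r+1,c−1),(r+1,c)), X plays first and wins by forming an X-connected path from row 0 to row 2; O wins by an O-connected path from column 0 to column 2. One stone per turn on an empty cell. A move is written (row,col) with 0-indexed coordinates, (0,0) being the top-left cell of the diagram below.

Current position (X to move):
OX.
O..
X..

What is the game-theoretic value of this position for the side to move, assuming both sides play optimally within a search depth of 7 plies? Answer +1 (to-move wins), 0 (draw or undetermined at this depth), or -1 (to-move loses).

p1 X@[OX./O../X..]: (0,2)[OXX/O../X..]+1* (1,1)[OX./OX./X..]+1 (1,2)[OX./O.X/X..]+1 (2,1)[OX./O../XX.]-1 (2,2)[OX./O../X.X]-1
p2 O@[OXX/O../X..]: (1,1)[OXX/OO./X..]-1* (1,2)[OXX/O.O/X..]-1 (2,1)[OXX/O../XO.]-1 (2,2)[OXX/O../X.O]-1
p3 X@[OXX/OO./X..]: (1,2)[OXX/OOX/X..]+1* (2,1)[OXX/OO./XX.]-1 (2,2)[OXX/OO./X.X]-1
p4 O@[OXX/OOX/X..]: (2,1)[OXX/OOX/XO.]-1* (2,2)[OXX/OOX/X.O]-1
p5 X@[OXX/OOX/XO.]: (2,2)[OXX/OOX/XOX]+1*
p6 O@[OXX/OOX/XOX] terminal -1; root [OX./O../X..] d7

value(OX./O../X.., X) = +1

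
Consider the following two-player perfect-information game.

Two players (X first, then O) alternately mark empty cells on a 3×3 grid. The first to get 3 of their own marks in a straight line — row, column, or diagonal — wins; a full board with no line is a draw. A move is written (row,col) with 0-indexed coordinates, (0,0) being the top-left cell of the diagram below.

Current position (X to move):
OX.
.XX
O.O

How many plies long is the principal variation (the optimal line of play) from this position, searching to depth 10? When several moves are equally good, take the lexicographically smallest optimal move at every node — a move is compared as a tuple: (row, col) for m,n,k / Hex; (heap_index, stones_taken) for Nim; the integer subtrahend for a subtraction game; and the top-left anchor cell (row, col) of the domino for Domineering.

PV length from [OX./.XX/O.O]: 1 ply

p1 X@[OX./.XX/O.O]: (0,2)[OXX/.XX/O.O]-1 (1,0)[OX./XXX/O.O]+1* (2,1)[OX./.XX/OXO]+1
p2 O@[OX./XXX/O.O] terminal -1; root [OX./.XX/O.O] d10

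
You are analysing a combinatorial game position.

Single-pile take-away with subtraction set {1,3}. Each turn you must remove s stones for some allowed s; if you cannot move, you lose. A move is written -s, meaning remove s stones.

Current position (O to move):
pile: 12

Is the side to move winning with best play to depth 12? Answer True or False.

O winning at [12]: False

[12] O move#1: -1:-1/11*, -3:-1/9
[11] X move#2: -1:+1/10*, -3:+1/8
[10] O move#3: -1:-1/9*, -3:-1/7
[9] X move#4: -1:+1/8*, -3:+1/6
[8] O move#5: -1:-1/7*, -3:-1/5
[7] X move#6: -1:+1/6*, -3:+1/4
[6] O move#7: -1:-1/5*, -3:-1/3
[5] X move#8: -1:+1/4*, -3:+1/2
[4] O move#9: -1:-1/3*, -3:-1/1
[3] X move#10: -1:+1/2*, -3:+1/0
[2] O move#11: -1:-1/1*
[1] X move#12: -1:+1/0*
[0] end (terminal -1, O#13); searched 12 to 12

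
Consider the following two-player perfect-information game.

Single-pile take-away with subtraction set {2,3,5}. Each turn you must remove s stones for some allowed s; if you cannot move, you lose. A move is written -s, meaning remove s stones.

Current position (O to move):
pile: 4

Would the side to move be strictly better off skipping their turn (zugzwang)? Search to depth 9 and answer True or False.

ply 1, O at 4 | -2=-1→2; -3=+1→1*
ply 2: 1 is terminal -1 (X); from 4 depth 9
if O skipped the turn, X would face:
~ ply 1, X at 4 | -2=-1→2; -3=+1→1*
~ ply 2: 1 is terminal -1 (O); from 4 depth 9
compare (O): move=+1 vs pass=-1

zugzwang(4, O) = False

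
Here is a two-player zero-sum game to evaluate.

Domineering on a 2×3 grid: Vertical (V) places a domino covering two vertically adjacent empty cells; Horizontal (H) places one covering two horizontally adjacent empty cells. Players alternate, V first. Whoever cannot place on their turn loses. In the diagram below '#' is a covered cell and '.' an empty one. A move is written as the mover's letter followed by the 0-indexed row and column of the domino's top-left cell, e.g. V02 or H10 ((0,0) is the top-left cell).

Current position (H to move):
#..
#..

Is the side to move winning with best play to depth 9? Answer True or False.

H winning at [#../#..]: True

ply 1, H at #../#.. | H01=+1→###/#..*; H11=+1→#../###
ply 2: ###/#.. is terminal -1 (V); from #../#.. depth 9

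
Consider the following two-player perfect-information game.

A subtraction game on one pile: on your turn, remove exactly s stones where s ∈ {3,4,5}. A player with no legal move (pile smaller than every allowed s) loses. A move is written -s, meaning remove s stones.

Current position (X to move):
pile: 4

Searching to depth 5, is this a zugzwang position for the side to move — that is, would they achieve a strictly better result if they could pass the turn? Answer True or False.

p1 X@[4]: -3[1]+1* -4[0]+1
p2 O@[1] terminal -1; root [4] d5
pass branch (O moves first from the same position):
  | p1 O@[4]: -3[1]+1* -4[0]+1
  | p2 X@[1] terminal -1; root [4] d5
X moving scores +1; X passing scores -1

zugzwang(4, X) = False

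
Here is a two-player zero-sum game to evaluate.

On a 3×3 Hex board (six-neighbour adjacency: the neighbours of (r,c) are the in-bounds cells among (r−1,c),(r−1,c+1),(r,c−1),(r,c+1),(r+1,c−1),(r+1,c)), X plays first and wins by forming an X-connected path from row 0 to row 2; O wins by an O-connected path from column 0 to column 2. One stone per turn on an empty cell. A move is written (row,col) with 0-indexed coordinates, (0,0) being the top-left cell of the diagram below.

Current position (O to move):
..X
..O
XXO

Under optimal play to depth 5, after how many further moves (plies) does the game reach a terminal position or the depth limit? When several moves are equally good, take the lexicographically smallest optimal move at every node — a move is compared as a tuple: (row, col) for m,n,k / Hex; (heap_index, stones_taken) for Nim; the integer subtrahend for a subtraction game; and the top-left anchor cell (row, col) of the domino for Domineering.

[..X/..O/XXO] O move#1: (0,0):-1/O.X/..O/XXO*, (0,1):-1/.OX/..O/XXO, (1,0):-1/..X/O.O/XXO, (1,1):-1/..X/.OO/XXO
[O.X/..O/XXO] X move#2: (0,1):+1/OXX/..O/XXO*, (1,0):+1/O.X/X.O/XXO, (1,1):+1/O.X/.XO/XXO
[OXX/..O/XXO] O move#3: (1,0):-1/OXX/O.O/XXO*, (1,1):-1/OXX/.OO/XXO
[OXX/O.O/XXO] X move#4: (1,1):+1/OXX/OXO/XXO*
[OXX/OXO/XXO] end (terminal -1, O#5); searched ..X/..O/XXO to 5

PV length from [..X/..O/XXO]: 4 plies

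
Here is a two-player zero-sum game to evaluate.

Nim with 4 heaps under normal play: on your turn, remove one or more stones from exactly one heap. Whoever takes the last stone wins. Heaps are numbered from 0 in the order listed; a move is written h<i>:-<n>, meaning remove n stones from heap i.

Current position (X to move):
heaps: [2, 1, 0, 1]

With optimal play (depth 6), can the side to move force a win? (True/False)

X winning at [(2,1,0,1)]: True

[(2,1,0,1)] X move#1: h0:-1:-1/(1,1,0,1), h0:-2:+1/(0,1,0,1)*, h1:-1:-1/(2,0,0,1), h3:-1:-1/(2,1,0,0)
[(0,1,0,1)] O move#2: h1:-1:-1/(0,0,0,1)*, h3:-1:-1/(0,1,0,0)
[(0,0,0,1)] X move#3: h3:-1:+1/(0,0,0,0)*
[(0,0,0,0)] end (terminal -1, O#4); searched (2,1,0,1) to 6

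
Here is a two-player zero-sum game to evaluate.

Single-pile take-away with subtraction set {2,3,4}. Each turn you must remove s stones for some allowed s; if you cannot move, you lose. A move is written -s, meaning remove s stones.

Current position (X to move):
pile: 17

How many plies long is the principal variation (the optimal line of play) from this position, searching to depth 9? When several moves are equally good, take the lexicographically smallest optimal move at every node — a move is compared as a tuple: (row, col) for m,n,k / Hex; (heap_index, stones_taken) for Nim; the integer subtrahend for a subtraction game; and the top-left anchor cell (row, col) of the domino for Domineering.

PV length from [17]: 5 plies

[17] X move#1: -2:-1/15, -3:-1/14, -4:+1/13*
[13] O move#2: -2:-1/11*, -3:-1/10, -4:-1/9
[11] X move#3: -2:-1/9, -3:-1/8, -4:+1/7*
[7] O move#4: -2:-1/5*, -3:-1/4, -4:-1/3
[5] X move#5: -2:-1/3, -3:-1/2, -4:+1/1*
[1] end (terminal -1, O#6); searched 17 to 9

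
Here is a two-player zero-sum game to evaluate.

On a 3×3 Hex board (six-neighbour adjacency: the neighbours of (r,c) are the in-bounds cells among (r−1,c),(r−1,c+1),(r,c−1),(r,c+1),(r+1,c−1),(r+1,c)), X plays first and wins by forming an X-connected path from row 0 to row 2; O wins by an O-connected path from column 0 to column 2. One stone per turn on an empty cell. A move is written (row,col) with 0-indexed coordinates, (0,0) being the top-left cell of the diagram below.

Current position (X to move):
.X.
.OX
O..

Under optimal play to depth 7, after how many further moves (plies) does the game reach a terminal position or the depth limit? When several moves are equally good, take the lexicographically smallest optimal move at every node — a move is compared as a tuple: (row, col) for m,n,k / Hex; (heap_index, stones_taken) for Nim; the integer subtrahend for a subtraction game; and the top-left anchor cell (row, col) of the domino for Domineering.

[.X./.OX/O..] X move#1: (0,0):-1/XX./.OX/O.., (0,2):+1/.XX/.OX/O..*, (1,0):-1/.X./XOX/O.., (2,1):-1/.X./.OX/OX., (2,2):-1/.X./.OX/O.X
[.XX/.OX/O..] O move#2: (0,0):-1/OXX/.OX/O..*, (1,0):-1/.XX/OOX/O.., (2,1):-1/.XX/.OX/OO., (2,2):-1/.XX/.OX/O.O
[OXX/.OX/O..] X move#3: (1,0):+1/OXX/XOX/O..*, (2,1):+1/OXX/.OX/OX., (2,2):+1/OXX/.OX/O.X
[OXX/XOX/O..] O move#4: (2,1):-1/OXX/XOX/OO.*, (2,2):-1/OXX/XOX/O.O
[OXX/XOX/OO.] X move#5: (2,2):+1/OXX/XOX/OOX*
[OXX/XOX/OOX] end (terminal -1, O#6); searched .X./.OX/O.. to 7

PV length from [.X./.OX/O..]: 5 plies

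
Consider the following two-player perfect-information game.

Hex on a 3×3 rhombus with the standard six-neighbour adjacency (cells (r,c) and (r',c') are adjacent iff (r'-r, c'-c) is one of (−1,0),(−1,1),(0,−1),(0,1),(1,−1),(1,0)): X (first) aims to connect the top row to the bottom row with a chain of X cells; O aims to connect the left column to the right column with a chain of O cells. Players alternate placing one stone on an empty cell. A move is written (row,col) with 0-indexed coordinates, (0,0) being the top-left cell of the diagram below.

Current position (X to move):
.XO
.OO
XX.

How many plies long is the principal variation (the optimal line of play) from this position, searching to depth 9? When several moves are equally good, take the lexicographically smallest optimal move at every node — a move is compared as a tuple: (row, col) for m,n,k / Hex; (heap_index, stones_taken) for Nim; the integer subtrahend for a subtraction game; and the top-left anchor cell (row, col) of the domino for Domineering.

PV length from [.XO/.OO/XX.]: 1 ply

[.XO/.OO/XX.] X move#1: (0,0):-1/XXO/.OO/XX., (1,0):+1/.XO/XOO/XX.*, (2,2):-1/.XO/.OO/XXX
[.XO/XOO/XX.] end (terminal -1, O#2); searched .XO/.OO/XX. to 9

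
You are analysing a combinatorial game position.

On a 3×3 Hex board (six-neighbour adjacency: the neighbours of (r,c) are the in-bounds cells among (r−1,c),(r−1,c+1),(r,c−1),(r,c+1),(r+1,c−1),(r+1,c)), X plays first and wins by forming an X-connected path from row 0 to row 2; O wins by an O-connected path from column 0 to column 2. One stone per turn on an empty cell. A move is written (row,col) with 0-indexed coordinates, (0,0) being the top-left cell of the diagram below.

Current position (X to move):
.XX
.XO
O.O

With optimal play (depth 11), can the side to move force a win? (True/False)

[.XX/.XO/O.O] X move#1: (0,0):-1/XXX/.XO/O.O, (1,0):-1/.XX/XXO/O.O, (2,1):+1/.XX/.XO/OXO*
[.XX/.XO/OXO] end (terminal -1, O#2); searched .XX/.XO/O.O to 11

X winning at [.XX/.XO/O.O]: True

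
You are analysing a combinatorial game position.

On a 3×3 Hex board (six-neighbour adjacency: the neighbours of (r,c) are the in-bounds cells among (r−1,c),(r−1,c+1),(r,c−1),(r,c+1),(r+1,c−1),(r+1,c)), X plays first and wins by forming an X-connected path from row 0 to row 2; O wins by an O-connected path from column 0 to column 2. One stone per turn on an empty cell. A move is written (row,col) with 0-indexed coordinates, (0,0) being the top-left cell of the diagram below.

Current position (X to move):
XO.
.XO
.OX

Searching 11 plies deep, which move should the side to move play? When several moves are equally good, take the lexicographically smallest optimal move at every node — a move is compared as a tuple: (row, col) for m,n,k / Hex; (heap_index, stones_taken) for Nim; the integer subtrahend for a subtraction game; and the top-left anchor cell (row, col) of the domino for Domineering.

X's best at [XO./.XO/.OX]: (2,0)

ply 1, X at XO./.XO/.OX | (0,2)=-1→XOX/.XO/.OX; (1,0)=-1→XO./XXO/.OX; (2,0)=+1→XO./.XO/XOX*
ply 2, O at XO./.XO/XOX | (0,2)=-1→XOO/.XO/XOX*; (1,0)=-1→XO./OXO/XOX
ply 3, X at XOO/.XO/XOX | (1,0)=+1→XOO/XXO/XOX*
ply 4: XOO/XXO/XOX is terminal -1 (O); from XO./.XO/.OX depth 11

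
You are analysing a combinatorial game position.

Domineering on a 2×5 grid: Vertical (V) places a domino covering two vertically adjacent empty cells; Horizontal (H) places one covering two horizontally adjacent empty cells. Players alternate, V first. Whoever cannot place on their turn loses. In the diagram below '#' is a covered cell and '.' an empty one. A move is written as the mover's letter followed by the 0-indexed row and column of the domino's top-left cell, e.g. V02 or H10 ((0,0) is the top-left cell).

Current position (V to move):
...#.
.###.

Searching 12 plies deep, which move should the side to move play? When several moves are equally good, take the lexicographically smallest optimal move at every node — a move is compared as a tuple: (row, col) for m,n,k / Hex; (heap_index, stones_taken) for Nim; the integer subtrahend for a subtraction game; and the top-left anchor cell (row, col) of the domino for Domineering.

V's best at [...#./.###.]: V00

[...#./.###.] V move#1: V00:+1/#..#./####.*, V04:-1/...##/.####
[#..#./####.] H move#2: H01:-1/####./####.*
[####./####.] V move#3: V04:+1/#####/#####*
[#####/#####] end (terminal -1, H#4); searched ...#./.###. to 12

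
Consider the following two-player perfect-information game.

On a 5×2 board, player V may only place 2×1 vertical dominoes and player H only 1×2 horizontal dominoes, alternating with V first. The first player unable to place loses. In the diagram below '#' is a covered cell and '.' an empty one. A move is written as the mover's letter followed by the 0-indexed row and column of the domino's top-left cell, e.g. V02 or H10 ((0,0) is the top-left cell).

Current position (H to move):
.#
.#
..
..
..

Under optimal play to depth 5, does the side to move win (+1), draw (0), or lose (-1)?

value(.#/.#/../../.., H) = +1

p1 H@[.#/.#/../../..]: H20[.#/.#/##/../..]-1 H30[.#/.#/../##/..]+1* H40[.#/.#/../../##]-1
p2 V@[.#/.#/../##/..]: V00[##/##/../##/..]-1* V10[.#/##/#./##/..]-1
p3 H@[##/##/../##/..]: H20[##/##/##/##/..]+1* H40[##/##/../##/##]+1
p4 V@[##/##/##/##/..] terminal -1; root [.#/.#/../../..] d5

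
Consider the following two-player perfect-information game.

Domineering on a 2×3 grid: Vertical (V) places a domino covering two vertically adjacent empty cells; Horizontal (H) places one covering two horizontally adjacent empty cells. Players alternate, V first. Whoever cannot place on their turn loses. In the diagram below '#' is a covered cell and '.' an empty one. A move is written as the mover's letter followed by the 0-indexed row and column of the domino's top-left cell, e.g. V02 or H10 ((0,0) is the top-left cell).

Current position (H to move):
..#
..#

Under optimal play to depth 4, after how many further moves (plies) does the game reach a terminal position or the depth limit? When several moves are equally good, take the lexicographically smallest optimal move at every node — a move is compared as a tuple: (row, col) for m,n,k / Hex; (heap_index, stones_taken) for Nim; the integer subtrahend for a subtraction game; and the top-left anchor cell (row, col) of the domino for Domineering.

p1 H@[..#/..#]: H00[###/..#]+1* H10[..#/###]+1
p2 V@[###/..#] terminal -1; root [..#/..#] d4

PV length from [..#/..#]: 1 ply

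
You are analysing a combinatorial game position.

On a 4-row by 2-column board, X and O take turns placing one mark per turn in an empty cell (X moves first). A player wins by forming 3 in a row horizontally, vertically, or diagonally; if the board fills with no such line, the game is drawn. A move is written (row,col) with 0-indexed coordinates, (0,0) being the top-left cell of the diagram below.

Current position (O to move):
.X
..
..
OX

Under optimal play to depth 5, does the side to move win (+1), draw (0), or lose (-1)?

p1 O@[.X/../../OX]: (0,0)[OX/../../OX]+0* (1,0)[.X/O./../OX]+0 (1,1)[.X/.O/../OX]+0 (2,0)[.X/../O./OX]+0 (2,1)[.X/../.O/OX]+0
p2 X@[OX/../../OX]: (1,0)[OX/X./../OX]+0* (1,1)[OX/.X/../OX]+0 (2,0)[OX/../X./OX]+0 (2,1)[OX/../.X/OX]+0
p3 O@[OX/X./../OX]: (1,1)[OX/XO/../OX]+0* (2,0)[OX/X./O./OX]+0 (2,1)[OX/X./.O/OX]+0
p4 X@[OX/XO/../OX]: (2,0)[OX/XO/X./OX]+0* (2,1)[OX/XO/.X/OX]+0
p5 O@[OX/XO/X./OX]: (2,1)[OX/XO/XO/OX]+0*
p6 X@[OX/XO/XO/OX] terminal +0; root [.X/../../OX] d5

value(.X/../../OX, O) = 0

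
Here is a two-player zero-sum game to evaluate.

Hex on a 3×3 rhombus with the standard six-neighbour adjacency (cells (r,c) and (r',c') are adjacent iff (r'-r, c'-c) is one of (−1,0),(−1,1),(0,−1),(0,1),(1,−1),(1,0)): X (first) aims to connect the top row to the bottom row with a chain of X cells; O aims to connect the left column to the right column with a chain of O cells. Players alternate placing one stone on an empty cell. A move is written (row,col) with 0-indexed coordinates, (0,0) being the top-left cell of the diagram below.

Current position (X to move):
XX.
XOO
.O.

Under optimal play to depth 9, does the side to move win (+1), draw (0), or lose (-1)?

value(XX./XOO/.O., X) = +1

ply 1, X at XX./XOO/.O. | (0,2)=-1→XXX/XOO/.O.; (2,0)=+1→XX./XOO/XO.*; (2,2)=-1→XX./XOO/.OX
ply 2: XX./XOO/XO. is terminal -1 (O); from XX./XOO/.O. depth 9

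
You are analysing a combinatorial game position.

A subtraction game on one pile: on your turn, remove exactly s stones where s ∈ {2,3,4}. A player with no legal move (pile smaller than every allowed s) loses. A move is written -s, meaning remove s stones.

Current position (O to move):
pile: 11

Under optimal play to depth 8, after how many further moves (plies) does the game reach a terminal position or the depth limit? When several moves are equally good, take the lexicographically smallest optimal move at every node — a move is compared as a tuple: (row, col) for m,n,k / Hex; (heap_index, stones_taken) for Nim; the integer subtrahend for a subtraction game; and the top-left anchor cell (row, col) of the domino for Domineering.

PV length from [11]: 3 plies

[11] O move#1: -2:-1/9, -3:-1/8, -4:+1/7*
[7] X move#2: -2:-1/5*, -3:-1/4, -4:-1/3
[5] O move#3: -2:-1/3, -3:-1/2, -4:+1/1*
[1] end (terminal -1, X#4); searched 11 to 8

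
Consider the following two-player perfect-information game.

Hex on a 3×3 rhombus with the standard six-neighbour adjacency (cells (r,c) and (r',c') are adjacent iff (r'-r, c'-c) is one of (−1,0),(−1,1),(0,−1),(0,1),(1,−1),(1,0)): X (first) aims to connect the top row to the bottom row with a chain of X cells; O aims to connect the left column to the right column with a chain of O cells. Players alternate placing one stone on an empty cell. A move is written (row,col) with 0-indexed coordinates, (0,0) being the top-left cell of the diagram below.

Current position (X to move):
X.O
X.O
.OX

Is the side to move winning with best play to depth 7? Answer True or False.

[X.O/X.O/.OX] X move#1: (0,1):-1/XXO/X.O/.OX, (1,1):-1/X.O/XXO/.OX, (2,0):+1/X.O/X.O/XOX*
[X.O/X.O/XOX] end (terminal -1, O#2); searched X.O/X.O/.OX to 7

X winning at [X.O/X.O/.OX]: True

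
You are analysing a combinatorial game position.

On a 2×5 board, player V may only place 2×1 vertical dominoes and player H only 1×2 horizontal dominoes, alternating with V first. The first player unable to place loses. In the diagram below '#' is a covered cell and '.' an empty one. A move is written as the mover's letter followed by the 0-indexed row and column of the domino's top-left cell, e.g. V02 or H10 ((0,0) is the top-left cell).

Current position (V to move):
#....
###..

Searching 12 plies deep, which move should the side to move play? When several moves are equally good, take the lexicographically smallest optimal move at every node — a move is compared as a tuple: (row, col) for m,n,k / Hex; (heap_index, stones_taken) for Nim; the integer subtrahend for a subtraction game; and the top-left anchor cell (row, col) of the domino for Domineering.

ply 1, V at #..../###.. | V03=+1→#..#./####.*; V04=-1→#...#/###.#
ply 2, H at #..#./####. | H01=-1→####./####.*
ply 3, V at ####./####. | V04=+1→#####/#####*
ply 4: #####/##### is terminal -1 (H); from #..../###.. depth 12

V's best at [#..../###..]: V03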